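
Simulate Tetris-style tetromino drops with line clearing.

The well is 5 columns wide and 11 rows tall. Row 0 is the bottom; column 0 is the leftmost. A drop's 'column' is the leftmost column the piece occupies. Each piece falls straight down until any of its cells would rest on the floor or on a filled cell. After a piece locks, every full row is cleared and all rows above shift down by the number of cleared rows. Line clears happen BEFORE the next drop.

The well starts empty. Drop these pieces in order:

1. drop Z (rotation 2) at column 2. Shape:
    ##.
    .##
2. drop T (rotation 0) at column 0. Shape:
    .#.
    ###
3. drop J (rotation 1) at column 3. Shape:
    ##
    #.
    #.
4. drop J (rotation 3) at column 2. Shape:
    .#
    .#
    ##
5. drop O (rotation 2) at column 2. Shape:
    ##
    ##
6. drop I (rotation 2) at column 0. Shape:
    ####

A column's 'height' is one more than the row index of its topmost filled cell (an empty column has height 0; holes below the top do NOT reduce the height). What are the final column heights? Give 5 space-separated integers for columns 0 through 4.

Drop 1: Z rot2 at col 2 lands with bottom-row=0; cleared 0 line(s) (total 0); column heights now [0 0 2 2 1], max=2
Drop 2: T rot0 at col 0 lands with bottom-row=2; cleared 0 line(s) (total 0); column heights now [3 4 3 2 1], max=4
Drop 3: J rot1 at col 3 lands with bottom-row=2; cleared 0 line(s) (total 0); column heights now [3 4 3 5 5], max=5
Drop 4: J rot3 at col 2 lands with bottom-row=5; cleared 0 line(s) (total 0); column heights now [3 4 6 8 5], max=8
Drop 5: O rot2 at col 2 lands with bottom-row=8; cleared 0 line(s) (total 0); column heights now [3 4 10 10 5], max=10
Drop 6: I rot2 at col 0 lands with bottom-row=10; cleared 0 line(s) (total 0); column heights now [11 11 11 11 5], max=11

Answer: 11 11 11 11 5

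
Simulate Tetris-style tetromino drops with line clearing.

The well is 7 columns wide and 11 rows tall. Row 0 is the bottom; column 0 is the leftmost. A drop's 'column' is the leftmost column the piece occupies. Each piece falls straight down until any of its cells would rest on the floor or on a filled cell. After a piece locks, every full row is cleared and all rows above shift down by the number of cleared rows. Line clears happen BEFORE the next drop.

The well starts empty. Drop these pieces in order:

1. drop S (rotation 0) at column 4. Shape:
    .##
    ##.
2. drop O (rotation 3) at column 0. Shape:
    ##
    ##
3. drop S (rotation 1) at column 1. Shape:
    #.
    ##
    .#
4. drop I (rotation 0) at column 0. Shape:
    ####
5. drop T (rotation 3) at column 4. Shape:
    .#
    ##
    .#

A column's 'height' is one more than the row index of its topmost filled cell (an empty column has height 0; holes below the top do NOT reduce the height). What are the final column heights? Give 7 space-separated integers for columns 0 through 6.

Answer: 5 5 5 5 4 5 2

Derivation:
Drop 1: S rot0 at col 4 lands with bottom-row=0; cleared 0 line(s) (total 0); column heights now [0 0 0 0 1 2 2], max=2
Drop 2: O rot3 at col 0 lands with bottom-row=0; cleared 0 line(s) (total 0); column heights now [2 2 0 0 1 2 2], max=2
Drop 3: S rot1 at col 1 lands with bottom-row=1; cleared 0 line(s) (total 0); column heights now [2 4 3 0 1 2 2], max=4
Drop 4: I rot0 at col 0 lands with bottom-row=4; cleared 0 line(s) (total 0); column heights now [5 5 5 5 1 2 2], max=5
Drop 5: T rot3 at col 4 lands with bottom-row=2; cleared 0 line(s) (total 0); column heights now [5 5 5 5 4 5 2], max=5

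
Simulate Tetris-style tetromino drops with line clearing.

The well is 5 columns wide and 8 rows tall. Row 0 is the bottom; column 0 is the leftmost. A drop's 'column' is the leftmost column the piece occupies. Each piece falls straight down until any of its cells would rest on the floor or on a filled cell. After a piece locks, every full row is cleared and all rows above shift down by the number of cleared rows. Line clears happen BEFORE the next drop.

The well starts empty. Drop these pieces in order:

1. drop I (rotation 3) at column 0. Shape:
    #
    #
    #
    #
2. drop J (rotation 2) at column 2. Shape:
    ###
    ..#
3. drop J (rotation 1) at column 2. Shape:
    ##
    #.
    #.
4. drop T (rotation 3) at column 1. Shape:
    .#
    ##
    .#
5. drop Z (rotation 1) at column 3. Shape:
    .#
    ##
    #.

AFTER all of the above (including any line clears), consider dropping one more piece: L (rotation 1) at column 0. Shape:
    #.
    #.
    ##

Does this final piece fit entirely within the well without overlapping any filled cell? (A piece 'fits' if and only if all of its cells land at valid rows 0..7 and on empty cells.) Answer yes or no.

Answer: no

Derivation:
Drop 1: I rot3 at col 0 lands with bottom-row=0; cleared 0 line(s) (total 0); column heights now [4 0 0 0 0], max=4
Drop 2: J rot2 at col 2 lands with bottom-row=0; cleared 0 line(s) (total 0); column heights now [4 0 2 2 2], max=4
Drop 3: J rot1 at col 2 lands with bottom-row=2; cleared 0 line(s) (total 0); column heights now [4 0 5 5 2], max=5
Drop 4: T rot3 at col 1 lands with bottom-row=5; cleared 0 line(s) (total 0); column heights now [4 7 8 5 2], max=8
Drop 5: Z rot1 at col 3 lands with bottom-row=5; cleared 0 line(s) (total 0); column heights now [4 7 8 7 8], max=8
Test piece L rot1 at col 0 (width 2): heights before test = [4 7 8 7 8]; fits = False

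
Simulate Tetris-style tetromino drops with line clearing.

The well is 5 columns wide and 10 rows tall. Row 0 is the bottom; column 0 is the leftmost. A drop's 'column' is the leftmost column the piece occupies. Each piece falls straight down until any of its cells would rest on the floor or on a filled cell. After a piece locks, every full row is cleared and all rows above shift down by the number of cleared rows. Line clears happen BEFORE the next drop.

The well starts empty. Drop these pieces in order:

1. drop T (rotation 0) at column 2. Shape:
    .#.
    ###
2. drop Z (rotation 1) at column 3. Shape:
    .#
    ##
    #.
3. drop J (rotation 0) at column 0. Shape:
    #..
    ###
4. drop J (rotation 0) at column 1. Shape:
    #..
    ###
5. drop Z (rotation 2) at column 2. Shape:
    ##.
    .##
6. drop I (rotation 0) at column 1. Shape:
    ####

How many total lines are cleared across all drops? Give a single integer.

Drop 1: T rot0 at col 2 lands with bottom-row=0; cleared 0 line(s) (total 0); column heights now [0 0 1 2 1], max=2
Drop 2: Z rot1 at col 3 lands with bottom-row=2; cleared 0 line(s) (total 0); column heights now [0 0 1 4 5], max=5
Drop 3: J rot0 at col 0 lands with bottom-row=1; cleared 0 line(s) (total 0); column heights now [3 2 2 4 5], max=5
Drop 4: J rot0 at col 1 lands with bottom-row=4; cleared 0 line(s) (total 0); column heights now [3 6 5 5 5], max=6
Drop 5: Z rot2 at col 2 lands with bottom-row=5; cleared 0 line(s) (total 0); column heights now [3 6 7 7 6], max=7
Drop 6: I rot0 at col 1 lands with bottom-row=7; cleared 0 line(s) (total 0); column heights now [3 8 8 8 8], max=8

Answer: 0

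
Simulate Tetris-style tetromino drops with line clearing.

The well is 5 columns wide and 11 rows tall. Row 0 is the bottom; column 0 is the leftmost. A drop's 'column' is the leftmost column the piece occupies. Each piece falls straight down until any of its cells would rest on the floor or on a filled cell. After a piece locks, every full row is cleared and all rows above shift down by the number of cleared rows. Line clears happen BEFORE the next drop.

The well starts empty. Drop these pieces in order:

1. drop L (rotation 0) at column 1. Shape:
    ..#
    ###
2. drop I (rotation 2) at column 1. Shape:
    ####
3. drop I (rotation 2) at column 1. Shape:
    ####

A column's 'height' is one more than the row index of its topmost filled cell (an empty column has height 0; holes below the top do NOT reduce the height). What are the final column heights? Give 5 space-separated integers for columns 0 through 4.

Drop 1: L rot0 at col 1 lands with bottom-row=0; cleared 0 line(s) (total 0); column heights now [0 1 1 2 0], max=2
Drop 2: I rot2 at col 1 lands with bottom-row=2; cleared 0 line(s) (total 0); column heights now [0 3 3 3 3], max=3
Drop 3: I rot2 at col 1 lands with bottom-row=3; cleared 0 line(s) (total 0); column heights now [0 4 4 4 4], max=4

Answer: 0 4 4 4 4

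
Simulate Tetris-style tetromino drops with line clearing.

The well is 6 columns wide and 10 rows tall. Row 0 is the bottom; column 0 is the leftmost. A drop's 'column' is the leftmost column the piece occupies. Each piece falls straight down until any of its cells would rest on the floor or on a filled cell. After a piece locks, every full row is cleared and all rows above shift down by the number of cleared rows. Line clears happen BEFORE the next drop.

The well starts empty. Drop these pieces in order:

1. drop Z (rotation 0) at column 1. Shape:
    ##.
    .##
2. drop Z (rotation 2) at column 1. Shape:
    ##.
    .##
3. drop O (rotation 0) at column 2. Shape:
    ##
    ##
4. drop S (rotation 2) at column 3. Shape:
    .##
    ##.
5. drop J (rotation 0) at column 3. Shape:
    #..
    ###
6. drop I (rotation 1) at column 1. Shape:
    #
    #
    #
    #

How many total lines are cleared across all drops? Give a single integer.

Drop 1: Z rot0 at col 1 lands with bottom-row=0; cleared 0 line(s) (total 0); column heights now [0 2 2 1 0 0], max=2
Drop 2: Z rot2 at col 1 lands with bottom-row=2; cleared 0 line(s) (total 0); column heights now [0 4 4 3 0 0], max=4
Drop 3: O rot0 at col 2 lands with bottom-row=4; cleared 0 line(s) (total 0); column heights now [0 4 6 6 0 0], max=6
Drop 4: S rot2 at col 3 lands with bottom-row=6; cleared 0 line(s) (total 0); column heights now [0 4 6 7 8 8], max=8
Drop 5: J rot0 at col 3 lands with bottom-row=8; cleared 0 line(s) (total 0); column heights now [0 4 6 10 9 9], max=10
Drop 6: I rot1 at col 1 lands with bottom-row=4; cleared 0 line(s) (total 0); column heights now [0 8 6 10 9 9], max=10

Answer: 0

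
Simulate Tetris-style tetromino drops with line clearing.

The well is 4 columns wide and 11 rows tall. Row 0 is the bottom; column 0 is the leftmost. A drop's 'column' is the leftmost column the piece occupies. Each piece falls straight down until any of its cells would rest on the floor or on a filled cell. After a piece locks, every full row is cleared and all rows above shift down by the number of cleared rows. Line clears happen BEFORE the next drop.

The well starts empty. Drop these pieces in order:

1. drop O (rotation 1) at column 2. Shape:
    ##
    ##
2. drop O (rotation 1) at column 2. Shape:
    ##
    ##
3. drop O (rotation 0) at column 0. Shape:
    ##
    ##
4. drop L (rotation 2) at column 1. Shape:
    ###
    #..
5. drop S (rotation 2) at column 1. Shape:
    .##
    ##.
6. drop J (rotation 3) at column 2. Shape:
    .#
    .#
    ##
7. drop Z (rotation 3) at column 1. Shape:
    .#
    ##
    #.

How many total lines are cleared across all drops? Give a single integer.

Answer: 2

Derivation:
Drop 1: O rot1 at col 2 lands with bottom-row=0; cleared 0 line(s) (total 0); column heights now [0 0 2 2], max=2
Drop 2: O rot1 at col 2 lands with bottom-row=2; cleared 0 line(s) (total 0); column heights now [0 0 4 4], max=4
Drop 3: O rot0 at col 0 lands with bottom-row=0; cleared 2 line(s) (total 2); column heights now [0 0 2 2], max=2
Drop 4: L rot2 at col 1 lands with bottom-row=1; cleared 0 line(s) (total 2); column heights now [0 3 3 3], max=3
Drop 5: S rot2 at col 1 lands with bottom-row=3; cleared 0 line(s) (total 2); column heights now [0 4 5 5], max=5
Drop 6: J rot3 at col 2 lands with bottom-row=5; cleared 0 line(s) (total 2); column heights now [0 4 6 8], max=8
Drop 7: Z rot3 at col 1 lands with bottom-row=5; cleared 0 line(s) (total 2); column heights now [0 7 8 8], max=8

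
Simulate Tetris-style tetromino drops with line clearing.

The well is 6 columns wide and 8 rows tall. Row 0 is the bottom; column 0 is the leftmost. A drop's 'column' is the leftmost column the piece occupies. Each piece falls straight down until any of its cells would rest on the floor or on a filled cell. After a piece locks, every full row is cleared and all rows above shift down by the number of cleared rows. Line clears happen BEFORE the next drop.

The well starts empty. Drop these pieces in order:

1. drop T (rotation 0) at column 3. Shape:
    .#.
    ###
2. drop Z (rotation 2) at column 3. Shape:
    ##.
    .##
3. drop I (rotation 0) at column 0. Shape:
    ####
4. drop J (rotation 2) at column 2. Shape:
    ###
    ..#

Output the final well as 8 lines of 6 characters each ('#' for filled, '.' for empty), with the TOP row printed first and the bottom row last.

Drop 1: T rot0 at col 3 lands with bottom-row=0; cleared 0 line(s) (total 0); column heights now [0 0 0 1 2 1], max=2
Drop 2: Z rot2 at col 3 lands with bottom-row=2; cleared 0 line(s) (total 0); column heights now [0 0 0 4 4 3], max=4
Drop 3: I rot0 at col 0 lands with bottom-row=4; cleared 0 line(s) (total 0); column heights now [5 5 5 5 4 3], max=5
Drop 4: J rot2 at col 2 lands with bottom-row=4; cleared 0 line(s) (total 0); column heights now [5 5 6 6 6 3], max=6

Answer: ......
......
..###.
#####.
...##.
....##
....#.
...###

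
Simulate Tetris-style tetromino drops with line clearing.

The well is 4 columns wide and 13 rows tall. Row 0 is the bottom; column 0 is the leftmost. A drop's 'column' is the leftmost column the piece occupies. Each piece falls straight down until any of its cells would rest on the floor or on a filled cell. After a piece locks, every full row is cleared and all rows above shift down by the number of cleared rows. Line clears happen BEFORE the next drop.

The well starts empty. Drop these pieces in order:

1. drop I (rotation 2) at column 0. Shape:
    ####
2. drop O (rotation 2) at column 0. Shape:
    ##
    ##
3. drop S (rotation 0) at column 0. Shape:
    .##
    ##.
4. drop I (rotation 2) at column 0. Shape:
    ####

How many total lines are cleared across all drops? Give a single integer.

Drop 1: I rot2 at col 0 lands with bottom-row=0; cleared 1 line(s) (total 1); column heights now [0 0 0 0], max=0
Drop 2: O rot2 at col 0 lands with bottom-row=0; cleared 0 line(s) (total 1); column heights now [2 2 0 0], max=2
Drop 3: S rot0 at col 0 lands with bottom-row=2; cleared 0 line(s) (total 1); column heights now [3 4 4 0], max=4
Drop 4: I rot2 at col 0 lands with bottom-row=4; cleared 1 line(s) (total 2); column heights now [3 4 4 0], max=4

Answer: 2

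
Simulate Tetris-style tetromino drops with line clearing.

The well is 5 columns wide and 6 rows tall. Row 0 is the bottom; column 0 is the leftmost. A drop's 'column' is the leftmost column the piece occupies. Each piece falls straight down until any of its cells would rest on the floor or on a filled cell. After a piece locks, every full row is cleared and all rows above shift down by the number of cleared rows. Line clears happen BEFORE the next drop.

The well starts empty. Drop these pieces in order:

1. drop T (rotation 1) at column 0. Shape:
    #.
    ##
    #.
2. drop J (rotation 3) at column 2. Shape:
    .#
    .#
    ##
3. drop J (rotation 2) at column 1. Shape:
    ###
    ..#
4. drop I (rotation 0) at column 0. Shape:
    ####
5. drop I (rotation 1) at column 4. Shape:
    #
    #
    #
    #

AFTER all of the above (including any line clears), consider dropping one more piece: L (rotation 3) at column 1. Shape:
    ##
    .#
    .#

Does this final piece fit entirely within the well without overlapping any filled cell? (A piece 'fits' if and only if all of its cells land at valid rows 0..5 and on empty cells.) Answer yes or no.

Drop 1: T rot1 at col 0 lands with bottom-row=0; cleared 0 line(s) (total 0); column heights now [3 2 0 0 0], max=3
Drop 2: J rot3 at col 2 lands with bottom-row=0; cleared 0 line(s) (total 0); column heights now [3 2 1 3 0], max=3
Drop 3: J rot2 at col 1 lands with bottom-row=3; cleared 0 line(s) (total 0); column heights now [3 5 5 5 0], max=5
Drop 4: I rot0 at col 0 lands with bottom-row=5; cleared 0 line(s) (total 0); column heights now [6 6 6 6 0], max=6
Drop 5: I rot1 at col 4 lands with bottom-row=0; cleared 0 line(s) (total 0); column heights now [6 6 6 6 4], max=6
Test piece L rot3 at col 1 (width 2): heights before test = [6 6 6 6 4]; fits = False

Answer: no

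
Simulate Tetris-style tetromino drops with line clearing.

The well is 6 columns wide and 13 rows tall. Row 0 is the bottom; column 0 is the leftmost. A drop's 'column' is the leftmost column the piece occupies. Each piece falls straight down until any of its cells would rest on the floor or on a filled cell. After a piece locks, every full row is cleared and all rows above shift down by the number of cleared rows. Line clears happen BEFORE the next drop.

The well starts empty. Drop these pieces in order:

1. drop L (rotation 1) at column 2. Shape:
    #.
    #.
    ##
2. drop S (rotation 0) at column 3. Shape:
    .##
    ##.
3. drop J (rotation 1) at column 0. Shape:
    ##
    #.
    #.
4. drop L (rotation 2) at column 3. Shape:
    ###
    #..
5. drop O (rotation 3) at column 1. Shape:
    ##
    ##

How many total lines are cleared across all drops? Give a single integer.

Answer: 1

Derivation:
Drop 1: L rot1 at col 2 lands with bottom-row=0; cleared 0 line(s) (total 0); column heights now [0 0 3 1 0 0], max=3
Drop 2: S rot0 at col 3 lands with bottom-row=1; cleared 0 line(s) (total 0); column heights now [0 0 3 2 3 3], max=3
Drop 3: J rot1 at col 0 lands with bottom-row=0; cleared 0 line(s) (total 0); column heights now [3 3 3 2 3 3], max=3
Drop 4: L rot2 at col 3 lands with bottom-row=2; cleared 1 line(s) (total 1); column heights now [2 0 2 3 3 3], max=3
Drop 5: O rot3 at col 1 lands with bottom-row=2; cleared 0 line(s) (total 1); column heights now [2 4 4 3 3 3], max=4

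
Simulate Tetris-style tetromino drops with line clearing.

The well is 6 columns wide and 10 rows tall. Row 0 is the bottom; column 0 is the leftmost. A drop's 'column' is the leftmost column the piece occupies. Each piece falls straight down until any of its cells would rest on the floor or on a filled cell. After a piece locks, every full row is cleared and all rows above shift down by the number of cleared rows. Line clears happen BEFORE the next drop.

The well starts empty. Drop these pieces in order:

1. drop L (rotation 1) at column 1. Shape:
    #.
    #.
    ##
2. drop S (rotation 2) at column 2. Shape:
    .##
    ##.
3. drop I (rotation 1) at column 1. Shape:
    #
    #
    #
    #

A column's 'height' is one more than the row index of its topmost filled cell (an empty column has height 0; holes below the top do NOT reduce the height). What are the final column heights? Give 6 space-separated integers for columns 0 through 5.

Answer: 0 7 2 3 3 0

Derivation:
Drop 1: L rot1 at col 1 lands with bottom-row=0; cleared 0 line(s) (total 0); column heights now [0 3 1 0 0 0], max=3
Drop 2: S rot2 at col 2 lands with bottom-row=1; cleared 0 line(s) (total 0); column heights now [0 3 2 3 3 0], max=3
Drop 3: I rot1 at col 1 lands with bottom-row=3; cleared 0 line(s) (total 0); column heights now [0 7 2 3 3 0], max=7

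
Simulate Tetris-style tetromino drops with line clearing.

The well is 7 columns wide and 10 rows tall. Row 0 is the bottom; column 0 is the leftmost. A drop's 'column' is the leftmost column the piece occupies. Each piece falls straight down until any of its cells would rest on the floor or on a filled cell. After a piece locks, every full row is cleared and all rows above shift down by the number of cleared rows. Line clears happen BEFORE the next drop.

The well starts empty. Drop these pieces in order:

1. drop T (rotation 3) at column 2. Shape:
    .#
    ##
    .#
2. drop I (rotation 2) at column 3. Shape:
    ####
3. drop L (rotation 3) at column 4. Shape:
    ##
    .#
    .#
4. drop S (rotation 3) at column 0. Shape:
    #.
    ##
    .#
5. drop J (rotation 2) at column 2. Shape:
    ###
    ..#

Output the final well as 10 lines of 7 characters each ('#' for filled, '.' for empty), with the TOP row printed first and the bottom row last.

Answer: .......
..###..
....#..
....##.
.....#.
.....#.
...####
#..#...
####...
.#.#...

Derivation:
Drop 1: T rot3 at col 2 lands with bottom-row=0; cleared 0 line(s) (total 0); column heights now [0 0 2 3 0 0 0], max=3
Drop 2: I rot2 at col 3 lands with bottom-row=3; cleared 0 line(s) (total 0); column heights now [0 0 2 4 4 4 4], max=4
Drop 3: L rot3 at col 4 lands with bottom-row=4; cleared 0 line(s) (total 0); column heights now [0 0 2 4 7 7 4], max=7
Drop 4: S rot3 at col 0 lands with bottom-row=0; cleared 0 line(s) (total 0); column heights now [3 2 2 4 7 7 4], max=7
Drop 5: J rot2 at col 2 lands with bottom-row=7; cleared 0 line(s) (total 0); column heights now [3 2 9 9 9 7 4], max=9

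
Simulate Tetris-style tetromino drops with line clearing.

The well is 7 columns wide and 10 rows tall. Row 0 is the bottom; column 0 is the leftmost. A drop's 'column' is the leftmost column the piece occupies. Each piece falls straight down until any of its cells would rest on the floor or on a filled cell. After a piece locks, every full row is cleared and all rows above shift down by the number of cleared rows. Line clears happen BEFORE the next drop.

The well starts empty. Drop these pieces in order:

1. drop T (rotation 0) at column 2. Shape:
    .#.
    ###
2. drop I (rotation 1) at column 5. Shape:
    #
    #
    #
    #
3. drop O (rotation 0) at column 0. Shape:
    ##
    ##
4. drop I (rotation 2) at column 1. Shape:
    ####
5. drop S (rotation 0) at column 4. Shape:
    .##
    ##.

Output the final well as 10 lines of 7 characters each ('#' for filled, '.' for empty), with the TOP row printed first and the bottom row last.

Answer: .......
.......
.......
.......
.....##
....##.
.....#.
.#####.
##.#.#.
######.

Derivation:
Drop 1: T rot0 at col 2 lands with bottom-row=0; cleared 0 line(s) (total 0); column heights now [0 0 1 2 1 0 0], max=2
Drop 2: I rot1 at col 5 lands with bottom-row=0; cleared 0 line(s) (total 0); column heights now [0 0 1 2 1 4 0], max=4
Drop 3: O rot0 at col 0 lands with bottom-row=0; cleared 0 line(s) (total 0); column heights now [2 2 1 2 1 4 0], max=4
Drop 4: I rot2 at col 1 lands with bottom-row=2; cleared 0 line(s) (total 0); column heights now [2 3 3 3 3 4 0], max=4
Drop 5: S rot0 at col 4 lands with bottom-row=4; cleared 0 line(s) (total 0); column heights now [2 3 3 3 5 6 6], max=6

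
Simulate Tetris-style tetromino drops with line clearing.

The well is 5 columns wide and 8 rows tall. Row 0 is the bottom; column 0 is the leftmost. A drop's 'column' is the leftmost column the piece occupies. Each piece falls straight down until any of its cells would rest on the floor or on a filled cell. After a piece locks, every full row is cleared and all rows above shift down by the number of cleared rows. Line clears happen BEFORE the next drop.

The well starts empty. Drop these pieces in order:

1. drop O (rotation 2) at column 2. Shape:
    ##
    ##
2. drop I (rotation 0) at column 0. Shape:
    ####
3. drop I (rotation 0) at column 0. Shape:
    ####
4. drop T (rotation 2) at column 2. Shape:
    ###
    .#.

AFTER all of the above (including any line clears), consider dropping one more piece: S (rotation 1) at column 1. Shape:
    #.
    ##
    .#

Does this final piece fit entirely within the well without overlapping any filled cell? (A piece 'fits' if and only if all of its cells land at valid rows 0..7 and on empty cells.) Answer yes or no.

Drop 1: O rot2 at col 2 lands with bottom-row=0; cleared 0 line(s) (total 0); column heights now [0 0 2 2 0], max=2
Drop 2: I rot0 at col 0 lands with bottom-row=2; cleared 0 line(s) (total 0); column heights now [3 3 3 3 0], max=3
Drop 3: I rot0 at col 0 lands with bottom-row=3; cleared 0 line(s) (total 0); column heights now [4 4 4 4 0], max=4
Drop 4: T rot2 at col 2 lands with bottom-row=4; cleared 0 line(s) (total 0); column heights now [4 4 6 6 6], max=6
Test piece S rot1 at col 1 (width 2): heights before test = [4 4 6 6 6]; fits = False

Answer: no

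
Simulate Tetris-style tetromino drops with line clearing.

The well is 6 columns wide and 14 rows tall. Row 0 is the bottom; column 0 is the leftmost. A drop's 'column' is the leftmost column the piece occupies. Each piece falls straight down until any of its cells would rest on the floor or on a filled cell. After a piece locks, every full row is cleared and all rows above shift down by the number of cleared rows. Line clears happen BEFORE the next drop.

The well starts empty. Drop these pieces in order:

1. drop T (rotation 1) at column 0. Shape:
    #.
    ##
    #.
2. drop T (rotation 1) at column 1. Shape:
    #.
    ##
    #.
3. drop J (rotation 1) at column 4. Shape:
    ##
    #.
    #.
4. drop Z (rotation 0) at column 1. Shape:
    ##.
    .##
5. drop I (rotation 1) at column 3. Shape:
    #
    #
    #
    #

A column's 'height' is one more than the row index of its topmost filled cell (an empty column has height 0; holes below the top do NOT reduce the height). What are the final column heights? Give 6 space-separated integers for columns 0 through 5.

Drop 1: T rot1 at col 0 lands with bottom-row=0; cleared 0 line(s) (total 0); column heights now [3 2 0 0 0 0], max=3
Drop 2: T rot1 at col 1 lands with bottom-row=2; cleared 0 line(s) (total 0); column heights now [3 5 4 0 0 0], max=5
Drop 3: J rot1 at col 4 lands with bottom-row=0; cleared 0 line(s) (total 0); column heights now [3 5 4 0 3 3], max=5
Drop 4: Z rot0 at col 1 lands with bottom-row=4; cleared 0 line(s) (total 0); column heights now [3 6 6 5 3 3], max=6
Drop 5: I rot1 at col 3 lands with bottom-row=5; cleared 0 line(s) (total 0); column heights now [3 6 6 9 3 3], max=9

Answer: 3 6 6 9 3 3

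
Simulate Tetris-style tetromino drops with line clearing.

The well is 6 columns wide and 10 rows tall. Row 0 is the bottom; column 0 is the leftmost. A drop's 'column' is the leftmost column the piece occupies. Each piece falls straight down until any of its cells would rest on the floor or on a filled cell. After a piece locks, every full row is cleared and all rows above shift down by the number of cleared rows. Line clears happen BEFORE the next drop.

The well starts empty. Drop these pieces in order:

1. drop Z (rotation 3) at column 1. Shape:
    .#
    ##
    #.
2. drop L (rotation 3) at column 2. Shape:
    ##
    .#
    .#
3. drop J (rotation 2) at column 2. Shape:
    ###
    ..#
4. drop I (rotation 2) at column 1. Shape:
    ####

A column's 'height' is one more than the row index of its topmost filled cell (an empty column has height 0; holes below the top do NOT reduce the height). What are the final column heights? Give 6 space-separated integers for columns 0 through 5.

Answer: 0 6 6 6 6 0

Derivation:
Drop 1: Z rot3 at col 1 lands with bottom-row=0; cleared 0 line(s) (total 0); column heights now [0 2 3 0 0 0], max=3
Drop 2: L rot3 at col 2 lands with bottom-row=1; cleared 0 line(s) (total 0); column heights now [0 2 4 4 0 0], max=4
Drop 3: J rot2 at col 2 lands with bottom-row=3; cleared 0 line(s) (total 0); column heights now [0 2 5 5 5 0], max=5
Drop 4: I rot2 at col 1 lands with bottom-row=5; cleared 0 line(s) (total 0); column heights now [0 6 6 6 6 0], max=6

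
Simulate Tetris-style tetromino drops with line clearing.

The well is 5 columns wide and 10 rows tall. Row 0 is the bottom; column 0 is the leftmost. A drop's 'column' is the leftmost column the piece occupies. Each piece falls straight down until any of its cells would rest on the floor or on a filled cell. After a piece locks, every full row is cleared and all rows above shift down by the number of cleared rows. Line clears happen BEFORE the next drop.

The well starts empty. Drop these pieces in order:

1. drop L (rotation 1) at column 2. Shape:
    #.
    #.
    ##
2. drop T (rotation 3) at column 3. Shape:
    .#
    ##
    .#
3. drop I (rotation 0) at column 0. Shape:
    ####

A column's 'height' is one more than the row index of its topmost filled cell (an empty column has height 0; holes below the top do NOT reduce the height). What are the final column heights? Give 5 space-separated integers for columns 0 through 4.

Answer: 4 4 4 4 3

Derivation:
Drop 1: L rot1 at col 2 lands with bottom-row=0; cleared 0 line(s) (total 0); column heights now [0 0 3 1 0], max=3
Drop 2: T rot3 at col 3 lands with bottom-row=0; cleared 0 line(s) (total 0); column heights now [0 0 3 2 3], max=3
Drop 3: I rot0 at col 0 lands with bottom-row=3; cleared 0 line(s) (total 0); column heights now [4 4 4 4 3], max=4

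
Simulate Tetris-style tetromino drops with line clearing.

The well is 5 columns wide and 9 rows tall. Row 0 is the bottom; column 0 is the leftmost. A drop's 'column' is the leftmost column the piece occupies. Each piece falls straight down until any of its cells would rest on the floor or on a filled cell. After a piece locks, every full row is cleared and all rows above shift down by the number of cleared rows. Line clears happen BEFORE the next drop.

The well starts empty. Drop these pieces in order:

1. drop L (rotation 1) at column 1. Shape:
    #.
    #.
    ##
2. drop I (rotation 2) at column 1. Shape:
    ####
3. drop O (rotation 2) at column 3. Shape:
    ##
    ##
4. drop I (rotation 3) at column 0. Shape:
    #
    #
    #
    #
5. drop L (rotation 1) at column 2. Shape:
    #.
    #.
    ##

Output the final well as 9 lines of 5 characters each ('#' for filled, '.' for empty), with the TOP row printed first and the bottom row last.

Drop 1: L rot1 at col 1 lands with bottom-row=0; cleared 0 line(s) (total 0); column heights now [0 3 1 0 0], max=3
Drop 2: I rot2 at col 1 lands with bottom-row=3; cleared 0 line(s) (total 0); column heights now [0 4 4 4 4], max=4
Drop 3: O rot2 at col 3 lands with bottom-row=4; cleared 0 line(s) (total 0); column heights now [0 4 4 6 6], max=6
Drop 4: I rot3 at col 0 lands with bottom-row=0; cleared 1 line(s) (total 1); column heights now [3 3 1 5 5], max=5
Drop 5: L rot1 at col 2 lands with bottom-row=5; cleared 0 line(s) (total 1); column heights now [3 3 8 6 5], max=8

Answer: .....
..#..
..#..
..##.
...##
...##
##...
##...
###..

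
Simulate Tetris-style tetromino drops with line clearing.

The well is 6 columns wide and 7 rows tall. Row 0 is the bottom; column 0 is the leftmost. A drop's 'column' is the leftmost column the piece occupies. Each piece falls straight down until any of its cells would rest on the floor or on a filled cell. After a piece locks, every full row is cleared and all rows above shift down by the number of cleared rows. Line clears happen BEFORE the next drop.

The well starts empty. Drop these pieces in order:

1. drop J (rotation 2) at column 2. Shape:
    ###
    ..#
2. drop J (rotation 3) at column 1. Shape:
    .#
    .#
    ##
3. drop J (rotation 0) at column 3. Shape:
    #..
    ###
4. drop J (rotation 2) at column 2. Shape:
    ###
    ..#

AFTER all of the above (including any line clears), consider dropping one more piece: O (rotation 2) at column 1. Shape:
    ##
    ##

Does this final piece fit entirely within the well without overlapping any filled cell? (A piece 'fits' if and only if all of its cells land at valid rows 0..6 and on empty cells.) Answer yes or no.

Drop 1: J rot2 at col 2 lands with bottom-row=0; cleared 0 line(s) (total 0); column heights now [0 0 2 2 2 0], max=2
Drop 2: J rot3 at col 1 lands with bottom-row=2; cleared 0 line(s) (total 0); column heights now [0 3 5 2 2 0], max=5
Drop 3: J rot0 at col 3 lands with bottom-row=2; cleared 0 line(s) (total 0); column heights now [0 3 5 4 3 3], max=5
Drop 4: J rot2 at col 2 lands with bottom-row=4; cleared 0 line(s) (total 0); column heights now [0 3 6 6 6 3], max=6
Test piece O rot2 at col 1 (width 2): heights before test = [0 3 6 6 6 3]; fits = False

Answer: no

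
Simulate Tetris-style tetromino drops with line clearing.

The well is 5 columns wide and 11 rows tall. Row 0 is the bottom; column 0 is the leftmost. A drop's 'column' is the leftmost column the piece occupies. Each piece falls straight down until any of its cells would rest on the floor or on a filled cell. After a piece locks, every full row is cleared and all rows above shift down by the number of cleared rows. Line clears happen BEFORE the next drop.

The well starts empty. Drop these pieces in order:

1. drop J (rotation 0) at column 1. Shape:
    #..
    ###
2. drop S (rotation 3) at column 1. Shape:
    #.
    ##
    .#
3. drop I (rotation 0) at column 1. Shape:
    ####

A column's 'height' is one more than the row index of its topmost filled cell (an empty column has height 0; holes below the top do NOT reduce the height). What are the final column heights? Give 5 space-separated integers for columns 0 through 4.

Drop 1: J rot0 at col 1 lands with bottom-row=0; cleared 0 line(s) (total 0); column heights now [0 2 1 1 0], max=2
Drop 2: S rot3 at col 1 lands with bottom-row=1; cleared 0 line(s) (total 0); column heights now [0 4 3 1 0], max=4
Drop 3: I rot0 at col 1 lands with bottom-row=4; cleared 0 line(s) (total 0); column heights now [0 5 5 5 5], max=5

Answer: 0 5 5 5 5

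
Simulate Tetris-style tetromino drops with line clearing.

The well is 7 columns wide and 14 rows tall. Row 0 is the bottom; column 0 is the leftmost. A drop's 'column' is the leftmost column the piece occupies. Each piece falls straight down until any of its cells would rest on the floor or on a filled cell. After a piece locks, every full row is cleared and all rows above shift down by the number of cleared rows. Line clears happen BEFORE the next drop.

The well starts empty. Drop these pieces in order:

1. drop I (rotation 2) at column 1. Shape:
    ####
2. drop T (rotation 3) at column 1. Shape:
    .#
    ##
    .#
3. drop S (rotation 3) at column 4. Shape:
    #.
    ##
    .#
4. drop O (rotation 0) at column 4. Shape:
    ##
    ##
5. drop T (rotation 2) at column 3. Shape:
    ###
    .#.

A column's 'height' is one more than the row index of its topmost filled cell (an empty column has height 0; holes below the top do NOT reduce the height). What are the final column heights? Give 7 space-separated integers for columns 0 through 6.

Answer: 0 3 4 7 7 7 0

Derivation:
Drop 1: I rot2 at col 1 lands with bottom-row=0; cleared 0 line(s) (total 0); column heights now [0 1 1 1 1 0 0], max=1
Drop 2: T rot3 at col 1 lands with bottom-row=1; cleared 0 line(s) (total 0); column heights now [0 3 4 1 1 0 0], max=4
Drop 3: S rot3 at col 4 lands with bottom-row=0; cleared 0 line(s) (total 0); column heights now [0 3 4 1 3 2 0], max=4
Drop 4: O rot0 at col 4 lands with bottom-row=3; cleared 0 line(s) (total 0); column heights now [0 3 4 1 5 5 0], max=5
Drop 5: T rot2 at col 3 lands with bottom-row=5; cleared 0 line(s) (total 0); column heights now [0 3 4 7 7 7 0], max=7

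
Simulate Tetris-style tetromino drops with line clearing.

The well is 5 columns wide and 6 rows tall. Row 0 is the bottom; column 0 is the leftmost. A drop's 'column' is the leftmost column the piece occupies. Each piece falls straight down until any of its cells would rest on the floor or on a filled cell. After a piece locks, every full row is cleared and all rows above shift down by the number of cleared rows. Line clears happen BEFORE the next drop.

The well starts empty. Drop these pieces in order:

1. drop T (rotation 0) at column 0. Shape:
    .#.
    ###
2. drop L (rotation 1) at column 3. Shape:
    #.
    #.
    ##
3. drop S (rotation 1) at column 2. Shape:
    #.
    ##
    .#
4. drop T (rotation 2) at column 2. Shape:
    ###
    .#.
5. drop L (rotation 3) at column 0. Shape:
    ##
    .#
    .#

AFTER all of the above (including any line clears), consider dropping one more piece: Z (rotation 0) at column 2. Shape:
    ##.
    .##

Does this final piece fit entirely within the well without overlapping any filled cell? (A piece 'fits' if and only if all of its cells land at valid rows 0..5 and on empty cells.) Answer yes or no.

Drop 1: T rot0 at col 0 lands with bottom-row=0; cleared 0 line(s) (total 0); column heights now [1 2 1 0 0], max=2
Drop 2: L rot1 at col 3 lands with bottom-row=0; cleared 1 line(s) (total 1); column heights now [0 1 0 2 0], max=2
Drop 3: S rot1 at col 2 lands with bottom-row=2; cleared 0 line(s) (total 1); column heights now [0 1 5 4 0], max=5
Drop 4: T rot2 at col 2 lands with bottom-row=4; cleared 0 line(s) (total 1); column heights now [0 1 6 6 6], max=6
Drop 5: L rot3 at col 0 lands with bottom-row=1; cleared 0 line(s) (total 1); column heights now [4 4 6 6 6], max=6
Test piece Z rot0 at col 2 (width 3): heights before test = [4 4 6 6 6]; fits = False

Answer: no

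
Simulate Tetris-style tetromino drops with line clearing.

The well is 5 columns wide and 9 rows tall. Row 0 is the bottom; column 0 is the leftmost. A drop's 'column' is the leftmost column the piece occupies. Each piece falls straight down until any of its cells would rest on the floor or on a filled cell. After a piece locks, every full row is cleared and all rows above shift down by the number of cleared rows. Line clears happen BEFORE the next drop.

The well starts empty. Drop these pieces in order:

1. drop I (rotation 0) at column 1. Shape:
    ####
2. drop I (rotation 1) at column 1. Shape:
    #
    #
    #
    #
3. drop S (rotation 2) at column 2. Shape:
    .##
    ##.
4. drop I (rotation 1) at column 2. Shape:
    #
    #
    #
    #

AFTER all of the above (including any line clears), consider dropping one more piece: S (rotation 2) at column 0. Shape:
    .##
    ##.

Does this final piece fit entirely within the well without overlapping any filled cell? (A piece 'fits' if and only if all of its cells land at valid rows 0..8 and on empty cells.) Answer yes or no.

Answer: yes

Derivation:
Drop 1: I rot0 at col 1 lands with bottom-row=0; cleared 0 line(s) (total 0); column heights now [0 1 1 1 1], max=1
Drop 2: I rot1 at col 1 lands with bottom-row=1; cleared 0 line(s) (total 0); column heights now [0 5 1 1 1], max=5
Drop 3: S rot2 at col 2 lands with bottom-row=1; cleared 0 line(s) (total 0); column heights now [0 5 2 3 3], max=5
Drop 4: I rot1 at col 2 lands with bottom-row=2; cleared 0 line(s) (total 0); column heights now [0 5 6 3 3], max=6
Test piece S rot2 at col 0 (width 3): heights before test = [0 5 6 3 3]; fits = True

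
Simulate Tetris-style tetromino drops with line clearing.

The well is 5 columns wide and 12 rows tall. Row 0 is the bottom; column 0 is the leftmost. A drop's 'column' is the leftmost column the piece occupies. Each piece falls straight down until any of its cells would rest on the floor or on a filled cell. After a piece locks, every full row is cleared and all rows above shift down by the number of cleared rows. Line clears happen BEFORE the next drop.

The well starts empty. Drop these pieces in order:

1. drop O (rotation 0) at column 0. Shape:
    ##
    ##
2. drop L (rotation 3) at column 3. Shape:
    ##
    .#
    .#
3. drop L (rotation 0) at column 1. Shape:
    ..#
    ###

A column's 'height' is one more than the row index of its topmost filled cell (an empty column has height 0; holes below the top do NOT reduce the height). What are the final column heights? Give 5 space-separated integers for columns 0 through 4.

Answer: 2 4 4 5 3

Derivation:
Drop 1: O rot0 at col 0 lands with bottom-row=0; cleared 0 line(s) (total 0); column heights now [2 2 0 0 0], max=2
Drop 2: L rot3 at col 3 lands with bottom-row=0; cleared 0 line(s) (total 0); column heights now [2 2 0 3 3], max=3
Drop 3: L rot0 at col 1 lands with bottom-row=3; cleared 0 line(s) (total 0); column heights now [2 4 4 5 3], max=5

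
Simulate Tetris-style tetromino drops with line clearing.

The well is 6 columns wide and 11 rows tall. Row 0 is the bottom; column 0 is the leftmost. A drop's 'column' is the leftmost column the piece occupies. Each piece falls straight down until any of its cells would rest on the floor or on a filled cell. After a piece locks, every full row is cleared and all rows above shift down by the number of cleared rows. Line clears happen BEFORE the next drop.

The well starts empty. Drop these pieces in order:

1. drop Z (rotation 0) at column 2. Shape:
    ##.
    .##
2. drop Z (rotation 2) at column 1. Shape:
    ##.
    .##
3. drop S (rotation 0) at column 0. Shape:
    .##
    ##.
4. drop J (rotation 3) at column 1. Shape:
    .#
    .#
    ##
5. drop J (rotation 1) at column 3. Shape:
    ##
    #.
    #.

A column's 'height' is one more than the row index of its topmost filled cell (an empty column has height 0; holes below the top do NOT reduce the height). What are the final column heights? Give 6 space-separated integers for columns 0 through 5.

Answer: 5 7 9 6 6 0

Derivation:
Drop 1: Z rot0 at col 2 lands with bottom-row=0; cleared 0 line(s) (total 0); column heights now [0 0 2 2 1 0], max=2
Drop 2: Z rot2 at col 1 lands with bottom-row=2; cleared 0 line(s) (total 0); column heights now [0 4 4 3 1 0], max=4
Drop 3: S rot0 at col 0 lands with bottom-row=4; cleared 0 line(s) (total 0); column heights now [5 6 6 3 1 0], max=6
Drop 4: J rot3 at col 1 lands with bottom-row=6; cleared 0 line(s) (total 0); column heights now [5 7 9 3 1 0], max=9
Drop 5: J rot1 at col 3 lands with bottom-row=3; cleared 0 line(s) (total 0); column heights now [5 7 9 6 6 0], max=9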